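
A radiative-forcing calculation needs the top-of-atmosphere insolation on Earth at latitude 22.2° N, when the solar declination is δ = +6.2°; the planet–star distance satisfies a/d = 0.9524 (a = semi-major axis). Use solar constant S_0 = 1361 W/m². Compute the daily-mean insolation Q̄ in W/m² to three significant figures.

cos h₀ = −tan(+22.2°) tan(+6.200°) = -0.0443, h₀ = 1.6151 rad.
Bracket: h₀ sin ϕ sin δ + cos ϕ cos δ sin h₀ = 1.6151×0.37784×0.10800 + 0.92587×0.99415×0.99902 = 0.065907 + 0.919552 = 0.985459.
Inverse-square distance factor (a/d)² = 0.9524² = 0.907066.
Q̄ = (S_0/π) × 0.907066 × [bracket] = (1361/π) × 0.907066 × 0.985459 = 387.2 W/m².

Q̄ ≈ 387 W/m²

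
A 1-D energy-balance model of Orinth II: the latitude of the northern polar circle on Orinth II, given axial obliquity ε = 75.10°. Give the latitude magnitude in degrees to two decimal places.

14.90°

The polar circle is the lowest latitude that experiences at least one full rotation of continuous daylight at the northern-summer solstice; it lies at |φ| = 90° − ε = 90° − 75.10° = 14.90°.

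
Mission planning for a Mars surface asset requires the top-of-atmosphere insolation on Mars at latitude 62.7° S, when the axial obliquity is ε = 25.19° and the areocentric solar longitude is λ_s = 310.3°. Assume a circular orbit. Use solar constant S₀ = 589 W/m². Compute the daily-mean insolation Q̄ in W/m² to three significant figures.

sin δ = sin 25.19° × sin 310.3° = -0.32461, so δ = -18.942°.
cos H₀ = −tan(-62.7°) tan(-18.942°) = -0.6649, H₀ = 2.2982 rad.
Bracket: H₀ sin φ sin δ + cos φ cos δ sin H₀ = 2.2982×-0.88862×-0.32461 + 0.45865×0.94585×0.74691 = 0.662927 + 0.324020 = 0.986947.
Q̄ = (S₀/π) × [bracket] = (589/π) × 0.986947 = 185.0 W/m².

Q̄ ≈ 185 W/m²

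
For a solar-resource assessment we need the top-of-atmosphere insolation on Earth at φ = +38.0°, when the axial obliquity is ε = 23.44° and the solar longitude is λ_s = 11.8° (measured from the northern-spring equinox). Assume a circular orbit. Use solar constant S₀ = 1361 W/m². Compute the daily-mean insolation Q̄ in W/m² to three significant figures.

Solar declination: sin δ = sin ε · sin λ_s = sin 23.44° × sin 11.8° = 0.08135, so δ = +4.666°.
cos H₀ = −tan(+38.0°) tan(+4.666°) = -0.0638, H₀ = 1.6346 rad.
Bracket: H₀ sin φ sin δ + cos φ cos δ sin H₀ = 1.6346×0.61566×0.08135 + 0.78801×0.99669×0.99796 = 0.081867 + 0.783799 = 0.865666.
Q̄ = (S₀/π) × [bracket] = (1361/π) × 0.865666 = 375.0 W/m².

Q̄ ≈ 375 W/m²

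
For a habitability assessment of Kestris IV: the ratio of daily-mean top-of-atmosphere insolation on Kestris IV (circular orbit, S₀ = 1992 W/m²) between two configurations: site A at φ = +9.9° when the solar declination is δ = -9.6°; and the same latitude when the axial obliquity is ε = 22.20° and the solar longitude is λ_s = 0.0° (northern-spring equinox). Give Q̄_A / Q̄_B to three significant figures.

Q̄_A / Q̄_B ≈ 0.941

— Configuration A (φ=+9.9°):
cos H₀ = −tan(+9.9°) tan(-9.600°) = 0.0295, H₀ = 1.5413 rad.
Bracket: H₀ sin φ sin δ + cos φ cos δ sin H₀ = 1.5413×0.17193×-0.16677 + 0.98511×0.98600×0.99956 = -0.044193 + 0.970891 = 0.926698.
Q̄ = (S₀/π) × [bracket] = (1992/π) × 0.926698 = 587.59 W/m².
— Configuration B (φ=+9.9°):
Solar declination: sin δ = sin ε · sin λ_s = sin 22.20° × sin 0.0° = 0.00000, so δ = +0.000°.
cos H₀ = −tan(+9.9°) tan(+0.000°) = -0.0000, H₀ = 1.5708 rad.
Bracket: H₀ sin φ sin δ + cos φ cos δ sin H₀ = 1.5708×0.17193×0.00000 + 0.98511×1.00000×1.00000 = 0.000000 + 0.985110 = 0.985110.
Q̄ = (S₀/π) × [bracket] = (1992/π) × 0.985110 = 624.63 W/m².
Ratio Q̄_A / Q̄_B = 587.59 / 624.63 = 0.9407.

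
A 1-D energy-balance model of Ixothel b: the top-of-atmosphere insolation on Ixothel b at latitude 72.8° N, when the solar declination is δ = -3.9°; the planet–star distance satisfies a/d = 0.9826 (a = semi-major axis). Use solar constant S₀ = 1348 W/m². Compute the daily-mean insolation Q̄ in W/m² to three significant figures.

cos H₀ = −tan(+72.8°) tan(-3.900°) = 0.2202, H₀ = 1.3487 rad.
Bracket: H₀ sin φ sin δ + cos φ cos δ sin H₀ = 1.3487×0.95528×-0.06802 + 0.29571×0.99768×0.97545 = -0.087636 + 0.287781 = 0.200145.
Inverse-square distance factor (a/d)² = 0.9826² = 0.965503.
Q̄ = (S₀/π) × 0.965503 × [bracket] = (1348/π) × 0.965503 × 0.200145 = 82.92 W/m².

Q̄ ≈ 82.9 W/m²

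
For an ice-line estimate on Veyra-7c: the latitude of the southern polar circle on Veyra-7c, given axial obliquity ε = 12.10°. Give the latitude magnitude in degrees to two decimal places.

77.90°

The polar circle is the lowest latitude that experiences at least one full rotation of continuous darkness at the northern-summer solstice; it lies at |φ| = 90° − ε = 90° − 12.10° = 77.90°.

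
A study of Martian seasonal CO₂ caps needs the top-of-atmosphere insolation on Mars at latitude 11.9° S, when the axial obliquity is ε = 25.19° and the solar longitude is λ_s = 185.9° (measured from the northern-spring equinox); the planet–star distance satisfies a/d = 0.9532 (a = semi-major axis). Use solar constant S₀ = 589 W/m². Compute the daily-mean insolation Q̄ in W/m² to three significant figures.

Q̄ ≈ 169 W/m²

Solar declination: sin δ = sin ε · sin λ_s = sin 25.19° × sin 185.9° = -0.04375, so δ = -2.508°.
cos H₀ = −tan(-11.9°) tan(-2.508°) = -0.0092, H₀ = 1.5800 rad.
Bracket: H₀ sin φ sin δ + cos φ cos δ sin H₀ = 1.5800×-0.20620×-0.04375 + 0.97851×0.99904×0.99996 = 0.014254 + 0.977532 = 0.991786.
Inverse-square distance factor (a/d)² = 0.9532² = 0.908590.
Q̄ = (S₀/π) × 0.908590 × [bracket] = (589/π) × 0.908590 × 0.991786 = 168.9 W/m².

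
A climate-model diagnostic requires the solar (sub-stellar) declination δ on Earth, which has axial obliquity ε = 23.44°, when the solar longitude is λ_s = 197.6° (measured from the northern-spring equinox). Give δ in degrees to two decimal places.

δ = -6.91°

sin δ = sin ε · sin λ_s = sin 23.44° × sin 197.6° = -0.120279.
δ = arcsin(-0.120279) = -6.91°.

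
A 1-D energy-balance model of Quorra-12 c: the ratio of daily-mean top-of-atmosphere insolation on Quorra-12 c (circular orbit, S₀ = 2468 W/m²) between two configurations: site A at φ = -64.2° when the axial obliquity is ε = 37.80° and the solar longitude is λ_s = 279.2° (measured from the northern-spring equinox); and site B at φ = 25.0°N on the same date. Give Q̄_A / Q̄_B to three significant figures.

Q̄_A / Q̄_B ≈ 4.68

— Configuration A (φ=-64.2°):
Solar declination: sin δ = sin ε · sin λ_s = sin 37.80° × sin 279.2° = -0.60502, so δ = -37.230°.
cos H₀ = −tan(-64.2°) tan(-37.230°) = -1.5719 ≤ −1 ⇒ polar day, H₀ = π.
Bracket: H₀ sin φ sin δ + cos φ cos δ sin H₀ = 3.1416×-0.90032×-0.60502 + 0.43523×0.79621×0.00000 = 1.711266 + 0.000000 = 1.711266.
Q̄ = (S₀/π) × [bracket] = (2468/π) × 1.711266 = 1344.4 W/m².
— Configuration B (φ=+25.0°):
cos H₀ = −tan(+25.0°) tan(-37.230°) = 0.3543, H₀ = 1.2086 rad.
Bracket: H₀ sin φ sin δ + cos φ cos δ sin H₀ = 1.2086×0.42262×-0.60502 + 0.90631×0.79621×0.93512 = -0.309031 + 0.674795 = 0.365764.
Q̄ = (S₀/π) × [bracket] = (2468/π) × 0.365764 = 287.34 W/m².
Ratio Q̄_A / Q̄_B = 1344.4 / 287.34 = 4.679.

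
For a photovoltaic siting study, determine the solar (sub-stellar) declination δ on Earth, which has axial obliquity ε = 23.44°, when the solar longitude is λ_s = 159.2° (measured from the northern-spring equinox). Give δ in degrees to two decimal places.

δ = +8.12°

sin δ = sin ε · sin λ_s = sin 23.44° × sin 159.2° = 0.141257.
δ = arcsin(0.141257) = +8.12°.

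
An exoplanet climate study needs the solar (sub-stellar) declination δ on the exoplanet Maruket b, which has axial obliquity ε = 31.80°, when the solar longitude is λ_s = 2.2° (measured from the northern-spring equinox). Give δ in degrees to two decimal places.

sin δ = sin ε · sin λ_s = sin 31.80° × sin 2.2° = 0.020229.
δ = arcsin(0.020229) = +1.16°.

δ = +1.16°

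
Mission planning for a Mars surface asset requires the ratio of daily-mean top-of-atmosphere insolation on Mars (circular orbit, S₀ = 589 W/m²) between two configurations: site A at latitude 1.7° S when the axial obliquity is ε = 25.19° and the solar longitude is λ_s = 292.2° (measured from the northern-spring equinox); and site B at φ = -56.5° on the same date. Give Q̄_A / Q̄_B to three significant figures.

— Configuration A (φ=-1.7°):
Solar declination: sin δ = sin ε · sin λ_s = sin 25.19° × sin 292.2° = -0.39407, so δ = -23.208°.
cos H₀ = −tan(-1.7°) tan(-23.208°) = -0.0127, H₀ = 1.5835 rad.
Bracket: H₀ sin φ sin δ + cos φ cos δ sin H₀ = 1.5835×-0.02967×-0.39407 + 0.99956×0.91908×0.99992 = 0.018514 + 0.918602 = 0.937116.
Q̄ = (S₀/π) × [bracket] = (589/π) × 0.937116 = 175.69 W/m².
— Configuration B (φ=-56.5°):
cos H₀ = −tan(-56.5°) tan(-23.208°) = -0.6478, H₀ = 2.2755 rad.
Bracket: H₀ sin φ sin δ + cos φ cos δ sin H₀ = 2.2755×-0.83389×-0.39407 + 0.55194×0.91908×0.76182 = 0.747754 + 0.386454 = 1.134208.
Q̄ = (S₀/π) × [bracket] = (589/π) × 1.134208 = 212.65 W/m².
Ratio Q̄_A / Q̄_B = 175.69 / 212.65 = 0.8262.

Q̄_A / Q̄_B ≈ 0.826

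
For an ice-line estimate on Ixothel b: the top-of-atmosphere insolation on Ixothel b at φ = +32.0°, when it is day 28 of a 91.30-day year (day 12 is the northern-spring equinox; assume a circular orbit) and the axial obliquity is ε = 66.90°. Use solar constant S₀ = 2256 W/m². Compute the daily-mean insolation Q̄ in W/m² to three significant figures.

Solar longitude: λ_s = 360° × (28 − 12)/91.30 = 63.089°.
sin δ = sin 66.90° × sin 63.089° = 0.82021, so δ = +55.106°.
cos H₀ = −tan(+32.0°) tan(+55.106°) = -0.8959, H₀ = 2.6813 rad.
Bracket: H₀ sin φ sin δ + cos φ cos δ sin H₀ = 2.6813×0.52992×0.82021 + 0.84805×0.57206×0.44419 = 1.165415 + 0.215492 = 1.380907.
Q̄ = (S₀/π) × [bracket] = (2256/π) × 1.380907 = 991.6 W/m².

Q̄ ≈ 992 W/m²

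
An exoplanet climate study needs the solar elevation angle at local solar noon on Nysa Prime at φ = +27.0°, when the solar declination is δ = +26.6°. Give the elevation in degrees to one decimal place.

89.6°

At local noon the hour angle is zero, so the zenith angle equals |φ − δ| = |+27.0° − (+26.600°)| = 0.400°.
Elevation = 90° − 0.400° = 89.6°.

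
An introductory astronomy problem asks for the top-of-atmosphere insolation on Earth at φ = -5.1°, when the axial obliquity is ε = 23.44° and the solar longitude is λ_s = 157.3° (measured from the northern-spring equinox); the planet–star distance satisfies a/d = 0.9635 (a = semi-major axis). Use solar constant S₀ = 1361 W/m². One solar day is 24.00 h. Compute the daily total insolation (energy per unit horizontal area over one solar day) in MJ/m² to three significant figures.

33.5 MJ/m²

Solar declination: sin δ = sin ε · sin λ_s = sin 23.44° × sin 157.3° = 0.15351, so δ = +8.830°.
cos H₀ = −tan(-5.1°) tan(+8.830°) = 0.0139, H₀ = 1.5569 rad.
Bracket: H₀ sin φ sin δ + cos φ cos δ sin H₀ = 1.5569×-0.08889×0.15351 + 0.99604×0.98815×0.99990 = -0.021245 + 0.984139 = 0.962894.
Inverse-square distance factor (a/d)² = 0.9635² = 0.928332.
Q̄ = (S₀/π) × 0.928332 × [bracket] = (1361/π) × 0.928332 × 0.962894 = 387.25 W/m².
Daily total = Q̄ × 24.00 h × 3600 s/h = 387.25 × 24.00 × 3600 / 10⁶ = 33.46 MJ/m².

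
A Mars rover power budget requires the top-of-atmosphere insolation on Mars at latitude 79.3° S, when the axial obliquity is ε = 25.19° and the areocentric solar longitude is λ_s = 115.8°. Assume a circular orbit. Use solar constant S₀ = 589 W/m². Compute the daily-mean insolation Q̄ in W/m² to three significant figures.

sin δ = sin 25.19° × sin 115.8° = 0.38319, so δ = +22.532°.
cos H₀ = −tan(-79.3°) tan(+22.532°) = 2.1956 ≥ 1 ⇒ polar night, H₀ = 0 and Q̄ = 0.

Q̄ ≈ 0.00 W/m²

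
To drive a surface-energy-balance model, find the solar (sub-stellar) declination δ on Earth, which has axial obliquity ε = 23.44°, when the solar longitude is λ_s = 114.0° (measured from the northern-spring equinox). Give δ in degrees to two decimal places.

sin δ = sin ε · sin λ_s = sin 23.44° × sin 114.0° = 0.363398.
δ = arcsin(0.363398) = +21.31°.

δ = +21.31°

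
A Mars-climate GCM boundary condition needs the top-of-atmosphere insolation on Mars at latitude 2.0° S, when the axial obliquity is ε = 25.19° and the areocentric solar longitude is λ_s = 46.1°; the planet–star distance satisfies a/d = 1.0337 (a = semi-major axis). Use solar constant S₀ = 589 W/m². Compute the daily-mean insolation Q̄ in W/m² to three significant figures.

sin δ = sin 25.19° × sin 46.1° = 0.30668, so δ = +17.859°.
cos H₀ = −tan(-2.0°) tan(+17.859°) = 0.0113, H₀ = 1.5595 rad.
Bracket: H₀ sin φ sin δ + cos φ cos δ sin H₀ = 1.5595×-0.03490×0.30668 + 0.99939×0.95181×0.99994 = -0.016692 + 0.951172 = 0.934480.
Inverse-square distance factor (a/d)² = 1.0337² = 1.068536.
Q̄ = (S₀/π) × 1.068536 × [bracket] = (589/π) × 1.068536 × 0.934480 = 187.2 W/m².

Q̄ ≈ 187 W/m²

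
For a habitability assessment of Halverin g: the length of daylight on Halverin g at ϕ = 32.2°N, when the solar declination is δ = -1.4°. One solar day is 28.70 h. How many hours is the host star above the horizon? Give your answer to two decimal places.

cos h₀ = −tan ϕ · tan δ = −tan(+32.2°) × tan(-1.400°) = 0.0154, so h₀ = 1.5554 rad = 89.12°.
Daylight = 2h₀/(2π) × 28.70 h = (1.5554/π) × 28.70 = 14.21 h.

14.21 h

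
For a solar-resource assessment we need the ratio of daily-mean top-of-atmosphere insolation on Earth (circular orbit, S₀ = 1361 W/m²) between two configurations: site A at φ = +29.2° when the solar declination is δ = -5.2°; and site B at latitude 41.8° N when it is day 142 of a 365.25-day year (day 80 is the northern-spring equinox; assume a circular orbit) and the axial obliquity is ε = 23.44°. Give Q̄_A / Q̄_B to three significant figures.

Q̄_A / Q̄_B ≈ 0.727

— Configuration A (φ=+29.2°):
cos H₀ = −tan(+29.2°) tan(-5.200°) = 0.0509, H₀ = 1.5199 rad.
Bracket: H₀ sin φ sin δ + cos φ cos δ sin H₀ = 1.5199×0.48786×-0.09063 + 0.87292×0.99588×0.99871 = -0.067202 + 0.868202 = 0.801000.
Q̄ = (S₀/π) × [bracket] = (1361/π) × 0.801000 = 347.01 W/m².
— Configuration B (φ=+41.8°):
Solar longitude: λ_s = 360° × (142 − 80)/365.25 = 61.109°.
sin δ = sin 23.44° × sin 61.109° = 0.34828, so δ = +20.382°.
cos H₀ = −tan(+41.8°) tan(+20.382°) = -0.3322, H₀ = 1.9094 rad.
Bracket: H₀ sin φ sin δ + cos φ cos δ sin H₀ = 1.9094×0.66653×0.34828 + 0.74548×0.93739×0.94321 = 0.443246 + 0.659120 = 1.102366.
Q̄ = (S₀/π) × [bracket] = (1361/π) × 1.102366 = 477.57 W/m².
Ratio Q̄_A / Q̄_B = 347.01 / 477.57 = 0.7266.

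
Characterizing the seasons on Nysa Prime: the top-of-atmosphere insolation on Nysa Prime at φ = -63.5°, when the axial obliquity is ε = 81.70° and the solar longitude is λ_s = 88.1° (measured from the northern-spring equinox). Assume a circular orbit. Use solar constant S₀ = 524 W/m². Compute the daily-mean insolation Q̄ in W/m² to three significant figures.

Solar declination: sin δ = sin ε · sin λ_s = sin 81.70° × sin 88.1° = 0.98898, so δ = +81.487°.
cos H₀ = −tan(-63.5°) tan(+81.487°) = 13.3993 ≥ 1 ⇒ polar night, H₀ = 0 and Q̄ = 0.

Q̄ ≈ 0.00 W/m²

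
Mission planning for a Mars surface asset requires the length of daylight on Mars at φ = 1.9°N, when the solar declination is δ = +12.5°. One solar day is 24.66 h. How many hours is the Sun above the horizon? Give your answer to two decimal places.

12.39 h

cos H₀ = −tan φ · tan δ = −tan(+1.9°) × tan(+12.500°) = -0.0074, so H₀ = 1.5782 rad = 90.42°.
Daylight = 2H₀/(2π) × 24.66 h = (1.5782/π) × 24.66 = 12.39 h.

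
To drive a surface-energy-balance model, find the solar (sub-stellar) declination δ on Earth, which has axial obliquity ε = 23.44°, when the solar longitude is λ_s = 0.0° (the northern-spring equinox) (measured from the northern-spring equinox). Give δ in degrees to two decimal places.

sin δ = sin ε · sin λ_s = sin 23.44° × sin 0.0° = 0.000000.
δ = arcsin(0.000000) = +0.00°.

δ = +0.00°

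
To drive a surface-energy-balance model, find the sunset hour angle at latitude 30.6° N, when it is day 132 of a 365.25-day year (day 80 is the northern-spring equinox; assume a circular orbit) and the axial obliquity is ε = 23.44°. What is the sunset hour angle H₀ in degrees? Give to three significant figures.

Solar longitude: λ_s = 360° × (132 − 80)/365.25 = 51.253°.
sin δ = sin 23.44° × sin 51.253° = 0.31024, so δ = +18.074°.
cos H₀ = −tan φ · tan δ = −tan(+30.6°) × tan(+18.074°) = -0.1930, so H₀ = 1.7650 rad = 101.13°.

H₀ = 101°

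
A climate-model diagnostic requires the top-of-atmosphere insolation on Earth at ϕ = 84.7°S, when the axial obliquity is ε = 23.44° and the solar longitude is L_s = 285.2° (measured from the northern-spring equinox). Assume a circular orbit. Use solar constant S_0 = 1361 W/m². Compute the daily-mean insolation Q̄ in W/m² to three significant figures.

Solar declination: sin δ = sin ε · sin L_s = sin 23.44° × sin 285.2° = -0.38387, so δ = -22.574°.
cos h₀ = −tan(-84.7°) tan(-22.574°) = -4.4814 ≤ −1 ⇒ polar day, h₀ = π.
Bracket: h₀ sin ϕ sin δ + cos ϕ cos δ sin h₀ = 3.1416×-0.99572×-0.38387 + 0.09237×0.92339×0.00000 = 1.200804 + 0.000000 = 1.200804.
Q̄ = (S_0/π) × [bracket] = (1361/π) × 1.200804 = 520.2 W/m².

Q̄ ≈ 520 W/m²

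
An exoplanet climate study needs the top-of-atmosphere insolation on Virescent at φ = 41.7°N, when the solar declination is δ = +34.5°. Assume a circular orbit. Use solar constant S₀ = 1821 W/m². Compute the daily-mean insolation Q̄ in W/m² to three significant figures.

Q̄ ≈ 769 W/m²

cos H₀ = −tan(+41.7°) tan(+34.500°) = -0.6123, H₀ = 2.2298 rad.
Bracket: H₀ sin φ sin δ + cos φ cos δ sin H₀ = 2.2298×0.66523×0.56641 + 0.74664×0.82413×0.79059 = 0.840173 + 0.486472 = 1.326645.
Q̄ = (S₀/π) × [bracket] = (1821/π) × 1.326645 = 769.0 W/m².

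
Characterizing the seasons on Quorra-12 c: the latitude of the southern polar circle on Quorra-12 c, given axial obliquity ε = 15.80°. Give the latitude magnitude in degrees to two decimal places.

The polar circle is the lowest latitude that experiences at least one full rotation of continuous darkness at the northern-summer solstice; it lies at |ϕ| = 90° − ε = 90° − 15.80° = 74.20°.

74.20°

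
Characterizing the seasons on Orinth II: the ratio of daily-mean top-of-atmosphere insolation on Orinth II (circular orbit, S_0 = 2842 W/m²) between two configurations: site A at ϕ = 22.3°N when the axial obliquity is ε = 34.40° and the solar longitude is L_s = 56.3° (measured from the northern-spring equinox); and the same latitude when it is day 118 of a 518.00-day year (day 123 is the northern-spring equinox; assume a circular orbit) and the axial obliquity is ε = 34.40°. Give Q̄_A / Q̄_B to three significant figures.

Q̄_A / Q̄_B ≈ 1.23

— Configuration A (ϕ=+22.3°):
Solar declination: sin δ = sin ε · sin L_s = sin 34.40° × sin 56.3° = 0.47003, so δ = +28.036°.
cos h₀ = −tan(+22.3°) tan(+28.036°) = -0.2184, h₀ = 1.7910 rad.
Bracket: h₀ sin ϕ sin δ + cos ϕ cos δ sin h₀ = 1.7910×0.37946×0.47003 + 0.92521×0.88265×0.97586 = 0.319438 + 0.796923 = 1.116361.
Q̄ = (S_0/π) × [bracket] = (2842/π) × 1.116361 = 1009.9 W/m².
— Configuration B (ϕ=+22.3°):
Solar longitude: L_s = 360° × (118 − 123)/518.00 = -3.475°, i.e. -3.475° + 360° = 356.525°.
sin δ = sin 34.40° × sin 356.525° = -0.03424, so δ = -1.962°.
cos h₀ = −tan(+22.3°) tan(-1.962°) = 0.0141, h₀ = 1.5567 rad.
Bracket: h₀ sin ϕ sin δ + cos ϕ cos δ sin h₀ = 1.5567×0.37946×-0.03424 + 0.92521×0.99941×0.99990 = -0.020226 + 0.924572 = 0.904346.
Q̄ = (S_0/π) × [bracket] = (2842/π) × 0.904346 = 818.10 W/m².
Ratio Q̄_A / Q̄_B = 1009.9 / 818.10 = 1.234.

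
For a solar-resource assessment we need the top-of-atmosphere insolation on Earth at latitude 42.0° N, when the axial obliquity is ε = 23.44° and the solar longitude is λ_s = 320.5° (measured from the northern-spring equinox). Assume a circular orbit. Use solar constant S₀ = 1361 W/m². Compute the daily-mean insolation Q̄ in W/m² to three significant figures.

Solar declination: sin δ = sin ε · sin λ_s = sin 23.44° × sin 320.5° = -0.25302, so δ = -14.657°.
cos H₀ = −tan(+42.0°) tan(-14.657°) = 0.2355, H₀ = 1.3331 rad.
Bracket: H₀ sin φ sin δ + cos φ cos δ sin H₀ = 1.3331×0.66913×-0.25302 + 0.74314×0.96746×0.97188 = -0.225698 + 0.698741 = 0.473043.
Q̄ = (S₀/π) × [bracket] = (1361/π) × 0.473043 = 204.9 W/m².

Q̄ ≈ 205 W/m²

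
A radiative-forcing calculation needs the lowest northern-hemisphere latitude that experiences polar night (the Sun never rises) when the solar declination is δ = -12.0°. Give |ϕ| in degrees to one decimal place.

|ϕ| = 78.0°

Polar night requires cos h₀ = −tan ϕ tan δ ≥ 1, i.e. tan ϕ tan δ ≤ −1.
The boundary is |tan ϕ| · |tan δ| = 1, so |ϕ| = 90° − |δ| = 90° − 12.0° = 78.0° in the northern hemisphere.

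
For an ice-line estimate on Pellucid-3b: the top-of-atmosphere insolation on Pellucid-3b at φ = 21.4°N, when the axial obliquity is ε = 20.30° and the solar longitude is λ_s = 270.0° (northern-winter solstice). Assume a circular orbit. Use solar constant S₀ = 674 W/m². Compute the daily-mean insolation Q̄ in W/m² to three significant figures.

Solar declination: sin δ = sin ε · sin λ_s = sin 20.30° × sin 270.0° = -0.34694, so δ = -20.300°.
cos H₀ = −tan(+21.4°) tan(-20.300°) = 0.1450, H₀ = 1.4253 rad.
Bracket: H₀ sin φ sin δ + cos φ cos δ sin H₀ = 1.4253×0.36488×-0.34694 + 0.93106×0.93789×0.98944 = -0.180431 + 0.864011 = 0.683580.
Q̄ = (S₀/π) × [bracket] = (674/π) × 0.683580 = 146.7 W/m².

Q̄ ≈ 147 W/m²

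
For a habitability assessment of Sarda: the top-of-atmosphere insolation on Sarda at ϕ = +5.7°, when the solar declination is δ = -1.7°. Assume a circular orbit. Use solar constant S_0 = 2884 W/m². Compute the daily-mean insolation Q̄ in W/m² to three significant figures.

cos h₀ = −tan(+5.7°) tan(-1.700°) = 0.0030, h₀ = 1.5678 rad.
Bracket: h₀ sin ϕ sin δ + cos ϕ cos δ sin h₀ = 1.5678×0.09932×-0.02967 + 0.99506×0.99956×1.00000 = -0.004620 + 0.994622 = 0.990002.
Q̄ = (S_0/π) × [bracket] = (2884/π) × 0.990002 = 908.8 W/m².

Q̄ ≈ 909 W/m²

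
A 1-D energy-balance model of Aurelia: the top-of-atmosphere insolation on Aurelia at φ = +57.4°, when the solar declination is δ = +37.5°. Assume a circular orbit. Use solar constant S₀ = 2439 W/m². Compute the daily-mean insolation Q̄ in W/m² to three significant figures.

Q̄ ≈ 1.25e+03 W/m²

cos H₀ = −tan(+57.4°) tan(+37.500°) = -1.1998 ≤ −1 ⇒ polar day, H₀ = π.
Bracket: H₀ sin φ sin δ + cos φ cos δ sin H₀ = 3.1416×0.84245×0.60876 + 0.53877×0.79335×0.00000 = 1.611169 + 0.000000 = 1.611169.
Q̄ = (S₀/π) × [bracket] = (2439/π) × 1.611169 = 1251 W/m².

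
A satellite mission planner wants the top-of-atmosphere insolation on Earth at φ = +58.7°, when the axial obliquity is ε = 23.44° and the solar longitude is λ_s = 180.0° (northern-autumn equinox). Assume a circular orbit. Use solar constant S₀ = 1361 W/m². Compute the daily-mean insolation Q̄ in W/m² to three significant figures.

Q̄ ≈ 225 W/m²

Solar declination: sin δ = sin ε · sin λ_s = sin 23.44° × sin 180.0° = 0.00000, so δ = +0.000°.
cos H₀ = −tan(+58.7°) tan(+0.000°) = -0.0000, H₀ = 1.5708 rad.
Bracket: H₀ sin φ sin δ + cos φ cos δ sin H₀ = 1.5708×0.85446×0.00000 + 0.51952×1.00000×1.00000 = 0.000000 + 0.519520 = 0.519520.
Q̄ = (S₀/π) × [bracket] = (1361/π) × 0.519520 = 225.1 W/m².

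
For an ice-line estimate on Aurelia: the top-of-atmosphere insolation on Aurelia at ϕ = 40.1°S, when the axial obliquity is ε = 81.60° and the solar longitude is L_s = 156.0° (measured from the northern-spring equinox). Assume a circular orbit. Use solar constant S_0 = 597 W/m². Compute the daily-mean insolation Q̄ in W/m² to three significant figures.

Solar declination: sin δ = sin ε · sin L_s = sin 81.60° × sin 156.0° = 0.40237, so δ = +23.727°.
cos h₀ = −tan(-40.1°) tan(+23.727°) = 0.3701, h₀ = 1.1917 rad.
Bracket: h₀ sin ϕ sin δ + cos ϕ cos δ sin h₀ = 1.1917×-0.64412×0.40237 + 0.76492×0.91548×0.92899 = -0.308858 + 0.650543 = 0.341685.
Q̄ = (S_0/π) × [bracket] = (597/π) × 0.341685 = 64.93 W/m².

Q̄ ≈ 64.9 W/m²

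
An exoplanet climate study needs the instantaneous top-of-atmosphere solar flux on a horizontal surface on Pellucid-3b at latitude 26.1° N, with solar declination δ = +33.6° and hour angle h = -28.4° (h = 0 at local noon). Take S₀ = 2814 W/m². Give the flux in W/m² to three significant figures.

cos θ_z = sin φ sin δ + cos φ cos δ cos h = 0.243459 + 0.657965 = 0.901424.
Flux = S₀ · cos θ_z = 2814 × 0.901424 = 2537 W/m².

2.54e+03 W/m²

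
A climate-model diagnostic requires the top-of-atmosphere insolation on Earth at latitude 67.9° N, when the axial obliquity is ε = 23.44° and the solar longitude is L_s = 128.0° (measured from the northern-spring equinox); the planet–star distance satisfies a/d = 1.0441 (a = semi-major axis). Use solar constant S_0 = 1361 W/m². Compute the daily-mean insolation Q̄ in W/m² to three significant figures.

Q̄ ≈ 444 W/m²

Solar declination: sin δ = sin ε · sin L_s = sin 23.44° × sin 128.0° = 0.31346, so δ = +18.268°.
cos h₀ = −tan(+67.9°) tan(+18.268°) = -0.8129, h₀ = 2.5200 rad.
Bracket: h₀ sin ϕ sin δ + cos ϕ cos δ sin h₀ = 2.5200×0.92653×0.31346 + 0.37622×0.94960×0.58236 = 0.731884 + 0.208053 = 0.939937.
Inverse-square distance factor (a/d)² = 1.0441² = 1.090145.
Q̄ = (S_0/π) × 1.090145 × [bracket] = (1361/π) × 1.090145 × 0.939937 = 443.9 W/m².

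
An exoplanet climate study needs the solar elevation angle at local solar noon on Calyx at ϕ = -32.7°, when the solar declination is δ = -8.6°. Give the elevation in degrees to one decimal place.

65.9°

At local noon the hour angle is zero, so the zenith angle equals |ϕ − δ| = |-32.7° − (-8.600°)| = 24.100°.
Elevation = 90° − 24.100° = 65.9°.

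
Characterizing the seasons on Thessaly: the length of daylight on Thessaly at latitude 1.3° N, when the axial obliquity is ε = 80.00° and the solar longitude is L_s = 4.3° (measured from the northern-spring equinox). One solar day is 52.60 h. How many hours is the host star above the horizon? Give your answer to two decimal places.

Solar declination: sin δ = sin ε · sin L_s = sin 80.00° × sin 4.3° = 0.07384, so δ = +4.235°.
cos h₀ = −tan ϕ · tan δ = −tan(+1.3°) × tan(+4.235°) = -0.0017, so h₀ = 1.5725 rad = 90.10°.
Daylight = 2h₀/(2π) × 52.60 h = (1.5725/π) × 52.60 = 26.33 h.

26.33 h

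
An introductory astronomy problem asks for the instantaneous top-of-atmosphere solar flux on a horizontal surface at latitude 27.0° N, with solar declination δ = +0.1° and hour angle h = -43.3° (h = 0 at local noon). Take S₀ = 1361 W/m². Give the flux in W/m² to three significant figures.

cos θ_z = sin φ sin δ + cos φ cos δ cos h = 0.000792 + 0.648449 = 0.649241.
Flux = S₀ · cos θ_z = 1361 × 0.649241 = 883.6 W/m².

884 W/m²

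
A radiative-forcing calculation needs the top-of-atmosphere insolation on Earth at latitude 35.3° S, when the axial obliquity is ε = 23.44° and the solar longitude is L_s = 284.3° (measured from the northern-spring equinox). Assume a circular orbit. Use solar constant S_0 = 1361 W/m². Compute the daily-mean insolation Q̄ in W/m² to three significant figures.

Solar declination: sin δ = sin ε · sin L_s = sin 23.44° × sin 284.3° = -0.38546, so δ = -22.673°.
cos h₀ = −tan(-35.3°) tan(-22.673°) = -0.2958, h₀ = 1.8711 rad.
Bracket: h₀ sin ϕ sin δ + cos ϕ cos δ sin h₀ = 1.8711×-0.57786×-0.38546 + 0.81614×0.92272×0.95526 = 0.416772 + 0.719376 = 1.136148.
Q̄ = (S_0/π) × [bracket] = (1361/π) × 1.136148 = 492.2 W/m².

Q̄ ≈ 492 W/m²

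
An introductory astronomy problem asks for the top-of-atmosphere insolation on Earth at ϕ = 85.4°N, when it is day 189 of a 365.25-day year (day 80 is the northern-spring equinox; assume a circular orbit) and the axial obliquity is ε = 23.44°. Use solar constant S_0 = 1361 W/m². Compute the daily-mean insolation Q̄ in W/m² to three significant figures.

Q̄ ≈ 515 W/m²

Solar longitude: L_s = 360° × (189 − 80)/365.25 = 107.433°.
sin δ = sin 23.44° × sin 107.433° = 0.37952, so δ = +22.304°.
cos h₀ = −tan(+85.4°) tan(+22.304°) = -5.0984 ≤ −1 ⇒ polar day, h₀ = π.
Bracket: h₀ sin ϕ sin δ + cos ϕ cos δ sin h₀ = 3.1416×0.99678×0.37952 + 0.08020×0.92518×0.00000 = 1.188461 + 0.000000 = 1.188461.
Q̄ = (S_0/π) × [bracket] = (1361/π) × 1.188461 = 514.9 W/m².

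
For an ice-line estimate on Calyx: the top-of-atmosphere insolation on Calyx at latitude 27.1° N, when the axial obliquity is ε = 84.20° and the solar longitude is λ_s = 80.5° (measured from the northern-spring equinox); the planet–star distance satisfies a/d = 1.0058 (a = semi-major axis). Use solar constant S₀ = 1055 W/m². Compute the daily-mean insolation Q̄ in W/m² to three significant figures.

Q̄ ≈ 477 W/m²

Solar declination: sin δ = sin ε · sin λ_s = sin 84.20° × sin 80.5° = 0.98124, so δ = +78.883°.
cos H₀ = −tan(+27.1°) tan(+78.883°) = -2.6043 ≤ −1 ⇒ polar day, H₀ = π.
Bracket: H₀ sin φ sin δ + cos φ cos δ sin H₀ = 3.1416×0.45554×0.98124 + 0.89021×0.19281×0.00000 = 1.404277 + 0.000000 = 1.404277.
Inverse-square distance factor (a/d)² = 1.0058² = 1.011634.
Q̄ = (S₀/π) × 1.011634 × [bracket] = (1055/π) × 1.011634 × 1.404277 = 477.1 W/m².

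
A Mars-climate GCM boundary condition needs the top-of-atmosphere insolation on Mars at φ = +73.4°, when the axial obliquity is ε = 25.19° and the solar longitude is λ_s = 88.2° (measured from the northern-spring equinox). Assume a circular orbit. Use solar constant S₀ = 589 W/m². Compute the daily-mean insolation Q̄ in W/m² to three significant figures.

Solar declination: sin δ = sin ε · sin λ_s = sin 25.19° × sin 88.2° = 0.42541, so δ = +25.177°.
cos H₀ = −tan(+73.4°) tan(+25.177°) = -1.5768 ≤ −1 ⇒ polar day, H₀ = π.
Bracket: H₀ sin φ sin δ + cos φ cos δ sin H₀ = 3.1416×0.95832×0.42541 + 0.28569×0.90500×0.00000 = 1.280764 + 0.000000 = 1.280764.
Q̄ = (S₀/π) × [bracket] = (589/π) × 1.280764 = 240.1 W/m².

Q̄ ≈ 240 W/m²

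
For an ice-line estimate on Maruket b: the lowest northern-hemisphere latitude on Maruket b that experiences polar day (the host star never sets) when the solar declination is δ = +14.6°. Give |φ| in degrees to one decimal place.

|φ| = 75.4°

Polar day requires cos H₀ = −tan φ tan δ ≤ −1, i.e. tan φ tan δ ≥ 1.
The boundary is |tan φ| · |tan δ| = 1, so |φ| = 90° − |δ| = 90° − 14.6° = 75.4° in the northern hemisphere.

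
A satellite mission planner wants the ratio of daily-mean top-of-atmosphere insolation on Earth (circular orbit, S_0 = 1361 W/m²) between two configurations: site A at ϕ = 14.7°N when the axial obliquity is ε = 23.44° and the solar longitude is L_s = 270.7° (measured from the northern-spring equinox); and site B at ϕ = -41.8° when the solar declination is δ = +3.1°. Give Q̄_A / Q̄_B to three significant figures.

Q̄_A / Q̄_B ≈ 1.07

— Configuration A (ϕ=+14.7°):
Solar declination: sin δ = sin ε · sin L_s = sin 23.44° × sin 270.7° = -0.39776, so δ = -23.438°.
cos h₀ = −tan(+14.7°) tan(-23.438°) = 0.1137, h₀ = 1.4568 rad.
Bracket: h₀ sin ϕ sin δ + cos ϕ cos δ sin h₀ = 1.4568×0.25376×-0.39776 + 0.96727×0.91749×0.99351 = -0.147043 + 0.881701 = 0.734658.
Q̄ = (S_0/π) × [bracket] = (1361/π) × 0.734658 = 318.27 W/m².
— Configuration B (ϕ=-41.8°):
cos h₀ = −tan(-41.8°) tan(+3.100°) = 0.0484, h₀ = 1.5224 rad.
Bracket: h₀ sin ϕ sin δ + cos ϕ cos δ sin h₀ = 1.5224×-0.66653×0.05408 + 0.74548×0.99854×0.99883 = -0.054876 + 0.743521 = 0.688645.
Q̄ = (S_0/π) × [bracket] = (1361/π) × 0.688645 = 298.33 W/m².
Ratio Q̄_A / Q̄_B = 318.27 / 298.33 = 1.067.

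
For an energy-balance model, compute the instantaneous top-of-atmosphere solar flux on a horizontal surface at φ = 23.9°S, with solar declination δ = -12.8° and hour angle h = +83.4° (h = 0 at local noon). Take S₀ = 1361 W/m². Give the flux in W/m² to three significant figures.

cos θ_z = sin φ sin δ + cos φ cos δ cos h = 0.089759 + 0.102470 = 0.192229.
Flux = S₀ · cos θ_z = 1361 × 0.192229 = 261.6 W/m².

262 W/m²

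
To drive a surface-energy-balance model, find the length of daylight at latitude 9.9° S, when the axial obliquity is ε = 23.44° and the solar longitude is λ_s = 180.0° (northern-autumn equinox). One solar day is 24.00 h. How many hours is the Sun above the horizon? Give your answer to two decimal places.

Solar declination: sin δ = sin ε · sin λ_s = sin 23.44° × sin 180.0° = 0.00000, so δ = +0.000°.
cos H₀ = −tan φ · tan δ = −tan(-9.9°) × tan(+0.000°) = 0.0000, so H₀ = 1.5708 rad = 90.00°.
Daylight = 2H₀/(2π) × 24.00 h = (1.5708/π) × 24.00 = 12.00 h.

12.00 h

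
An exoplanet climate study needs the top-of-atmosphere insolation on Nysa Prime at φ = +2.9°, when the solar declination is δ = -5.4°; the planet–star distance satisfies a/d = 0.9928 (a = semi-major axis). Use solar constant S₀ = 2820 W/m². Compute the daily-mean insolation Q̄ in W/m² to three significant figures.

cos H₀ = −tan(+2.9°) tan(-5.400°) = 0.0048, H₀ = 1.5660 rad.
Bracket: H₀ sin φ sin δ + cos φ cos δ sin H₀ = 1.5660×0.05059×-0.09411 + 0.99872×0.99556×0.99999 = -0.007456 + 0.994276 = 0.986820.
Inverse-square distance factor (a/d)² = 0.9928² = 0.985652.
Q̄ = (S₀/π) × 0.985652 × [bracket] = (2820/π) × 0.985652 × 0.986820 = 873.1 W/m².

Q̄ ≈ 873 W/m²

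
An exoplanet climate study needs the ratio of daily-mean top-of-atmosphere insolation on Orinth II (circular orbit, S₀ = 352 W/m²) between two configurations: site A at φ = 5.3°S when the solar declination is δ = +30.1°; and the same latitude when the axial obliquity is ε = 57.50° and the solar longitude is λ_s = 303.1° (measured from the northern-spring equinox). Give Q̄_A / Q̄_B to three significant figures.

— Configuration A (φ=-5.3°):
cos H₀ = −tan(-5.3°) tan(+30.100°) = 0.0538, H₀ = 1.5170 rad.
Bracket: H₀ sin φ sin δ + cos φ cos δ sin H₀ = 1.5170×-0.09237×0.50151 + 0.99572×0.86515×0.99855 = -0.070274 + 0.860198 = 0.789924.
Q̄ = (S₀/π) × [bracket] = (352/π) × 0.789924 = 88.507 W/m².
— Configuration B (φ=-5.3°):
Solar declination: sin δ = sin ε · sin λ_s = sin 57.50° × sin 303.1° = -0.70652, so δ = -44.953°.
cos H₀ = −tan(-5.3°) tan(-44.953°) = -0.0926, H₀ = 1.6635 rad.
Bracket: H₀ sin φ sin δ + cos φ cos δ sin H₀ = 1.6635×-0.09237×-0.70652 + 0.99572×0.70769×0.99570 = 0.108562 + 0.701631 = 0.810193.
Q̄ = (S₀/π) × [bracket] = (352/π) × 0.810193 = 90.778 W/m².
Ratio Q̄_A / Q̄_B = 88.507 / 90.778 = 0.9750.

Q̄_A / Q̄_B ≈ 0.975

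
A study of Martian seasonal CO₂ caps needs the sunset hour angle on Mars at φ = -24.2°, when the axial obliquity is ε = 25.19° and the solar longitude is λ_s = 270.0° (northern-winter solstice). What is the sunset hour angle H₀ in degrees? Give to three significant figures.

Solar declination: sin δ = sin ε · sin λ_s = sin 25.19° × sin 270.0° = -0.42562, so δ = -25.190°.
cos H₀ = −tan φ · tan δ = −tan(-24.2°) × tan(-25.190°) = -0.2114, so H₀ = 1.7838 rad = 102.20°.

H₀ = 102°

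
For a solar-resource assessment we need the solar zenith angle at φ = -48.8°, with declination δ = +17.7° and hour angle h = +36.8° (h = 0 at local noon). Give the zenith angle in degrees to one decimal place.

θ_z = 74.1°

cos θ_z = sin φ sin δ + cos φ cos δ cos h = -0.228759 + 0.502465 = 0.273706.
θ_z = arccos(0.273706) = 74.1°.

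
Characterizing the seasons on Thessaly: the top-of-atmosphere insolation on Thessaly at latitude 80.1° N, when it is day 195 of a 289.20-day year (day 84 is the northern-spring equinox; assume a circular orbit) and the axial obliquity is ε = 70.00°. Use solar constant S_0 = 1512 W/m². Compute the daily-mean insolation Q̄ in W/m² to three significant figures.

Q̄ ≈ 933 W/m²

Solar longitude: L_s = 360° × (195 − 84)/289.20 = 138.174°.
sin δ = sin 70.00° × sin 138.174° = 0.62665, so δ = +38.803°.
cos h₀ = −tan(+80.1°) tan(+38.803°) = -4.6074 ≤ −1 ⇒ polar day, h₀ = π.
Bracket: h₀ sin ϕ sin δ + cos ϕ cos δ sin h₀ = 3.1416×0.98511×0.62665 + 0.17193×0.77930×0.00000 = 1.939370 + 0.000000 = 1.939370.
Q̄ = (S_0/π) × [bracket] = (1512/π) × 1.939370 = 933.4 W/m².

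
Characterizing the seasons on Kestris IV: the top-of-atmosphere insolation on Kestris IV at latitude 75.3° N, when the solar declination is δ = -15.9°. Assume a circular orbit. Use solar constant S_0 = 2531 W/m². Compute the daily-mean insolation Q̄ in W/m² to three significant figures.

cos h₀ = −tan(+75.3°) tan(-15.900°) = 1.0858 ≥ 1 ⇒ polar night, h₀ = 0 and Q̄ = 0.

Q̄ ≈ 0.00 W/m²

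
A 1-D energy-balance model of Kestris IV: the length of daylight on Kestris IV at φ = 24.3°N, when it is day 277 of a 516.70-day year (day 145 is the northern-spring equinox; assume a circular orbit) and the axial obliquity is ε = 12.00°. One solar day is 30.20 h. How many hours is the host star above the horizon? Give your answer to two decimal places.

Solar longitude: λ_s = 360° × (277 − 145)/516.70 = 91.968°.
sin δ = sin 12.00° × sin 91.968° = 0.20779, so δ = +11.993°.
cos H₀ = −tan φ · tan δ = −tan(+24.3°) × tan(+11.993°) = -0.0959, so H₀ = 1.6669 rad = 95.50°.
Daylight = 2H₀/(2π) × 30.20 h = (1.6669/π) × 30.20 = 16.02 h.

16.02 h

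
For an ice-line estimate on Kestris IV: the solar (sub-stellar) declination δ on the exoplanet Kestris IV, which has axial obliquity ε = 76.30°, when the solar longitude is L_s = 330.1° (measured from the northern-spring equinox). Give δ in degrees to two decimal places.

sin δ = sin ε · sin L_s = sin 76.30° × sin 330.1° = -0.484305.
δ = arcsin(-0.484305) = -28.97°.

δ = -28.97°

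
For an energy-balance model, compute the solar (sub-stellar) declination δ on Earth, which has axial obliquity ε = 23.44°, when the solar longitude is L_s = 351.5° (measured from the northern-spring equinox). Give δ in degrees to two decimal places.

sin δ = sin ε · sin L_s = sin 23.44° × sin 351.5° = -0.058797.
δ = arcsin(-0.058797) = -3.37°.

δ = -3.37°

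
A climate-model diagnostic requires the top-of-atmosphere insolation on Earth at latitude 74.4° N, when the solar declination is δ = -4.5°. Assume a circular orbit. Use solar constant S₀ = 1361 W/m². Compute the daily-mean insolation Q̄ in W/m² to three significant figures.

cos H₀ = −tan(+74.4°) tan(-4.500°) = 0.2819, H₀ = 1.2850 rad.
Bracket: H₀ sin φ sin δ + cos φ cos δ sin H₀ = 1.2850×0.96316×-0.07846 + 0.26892×0.99692×0.95945 = -0.097107 + 0.257221 = 0.160114.
Q̄ = (S₀/π) × [bracket] = (1361/π) × 0.160114 = 69.36 W/m².

Q̄ ≈ 69.4 W/m²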